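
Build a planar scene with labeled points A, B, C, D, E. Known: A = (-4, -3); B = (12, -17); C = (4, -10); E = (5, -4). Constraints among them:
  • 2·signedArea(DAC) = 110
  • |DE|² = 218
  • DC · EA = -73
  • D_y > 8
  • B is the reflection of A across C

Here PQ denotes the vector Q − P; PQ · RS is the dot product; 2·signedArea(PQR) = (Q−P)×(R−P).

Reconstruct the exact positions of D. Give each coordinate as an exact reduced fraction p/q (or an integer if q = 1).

1. D_x = -2  [DC · EA = -73 ∩ 2·signedArea(DAC) = 110]
2. D_y = 9  [DC · EA = -73 ∩ 2·signedArea(DAC) = 110]
   → D = (-2, 9)

D = (-2, 9)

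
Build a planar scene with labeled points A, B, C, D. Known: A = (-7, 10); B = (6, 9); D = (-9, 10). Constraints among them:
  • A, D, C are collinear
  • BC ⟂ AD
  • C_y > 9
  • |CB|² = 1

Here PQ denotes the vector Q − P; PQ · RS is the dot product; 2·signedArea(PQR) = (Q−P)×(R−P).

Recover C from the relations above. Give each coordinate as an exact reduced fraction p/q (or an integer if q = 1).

1. C_x = 6  [A, D, C are collinear ∩ BC ⟂ AD]
2. C_y = 10  [A, D, C are collinear ∩ BC ⟂ AD]
   → C = (6, 10)

C = (6, 10)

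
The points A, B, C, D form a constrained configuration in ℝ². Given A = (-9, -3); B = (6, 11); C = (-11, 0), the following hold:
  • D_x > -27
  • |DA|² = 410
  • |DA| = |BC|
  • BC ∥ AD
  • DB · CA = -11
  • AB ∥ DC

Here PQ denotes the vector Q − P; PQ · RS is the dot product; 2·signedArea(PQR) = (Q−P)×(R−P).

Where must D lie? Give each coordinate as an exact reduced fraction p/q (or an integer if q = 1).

D = (-26, -14)

1. D_x = -26  [AB ∥ DC ∩ BC ∥ AD]
2. D_y = -14  [AB ∥ DC ∩ BC ∥ AD]
   → D = (-26, -14)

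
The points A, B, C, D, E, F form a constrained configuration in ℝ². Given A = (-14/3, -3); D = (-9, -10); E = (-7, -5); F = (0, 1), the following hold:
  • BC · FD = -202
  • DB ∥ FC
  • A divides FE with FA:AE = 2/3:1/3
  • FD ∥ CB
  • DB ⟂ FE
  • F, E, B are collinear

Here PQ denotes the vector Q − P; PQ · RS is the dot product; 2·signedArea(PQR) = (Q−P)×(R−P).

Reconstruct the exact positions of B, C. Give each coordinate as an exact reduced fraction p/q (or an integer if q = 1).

1. B_x = -903/85  [F, E, B are collinear ∩ DB ⟂ FE]
2. B_y = -689/85  [F, E, B are collinear ∩ DB ⟂ FE]
   → B = (-903/85, -689/85)
3. C_x = -138/85  [FD ∥ CB ∩ DB ∥ FC]
4. C_y = 246/85  [FD ∥ CB ∩ DB ∥ FC]
   → C = (-138/85, 246/85)

B = (-903/85, -689/85)
C = (-138/85, 246/85)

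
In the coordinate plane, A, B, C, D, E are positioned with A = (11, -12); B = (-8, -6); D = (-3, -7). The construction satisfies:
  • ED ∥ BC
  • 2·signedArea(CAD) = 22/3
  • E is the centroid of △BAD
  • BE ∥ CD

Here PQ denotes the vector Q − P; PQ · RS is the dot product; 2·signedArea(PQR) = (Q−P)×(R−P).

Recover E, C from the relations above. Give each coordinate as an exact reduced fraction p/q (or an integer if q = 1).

1. E_x = 0  [E is the centroid of △BAD]
2. E_y = -25/3  [E is the centroid of △BAD]
   → E = (0, -25/3)
3. C_x = -11  [BE ∥ CD ∩ ED ∥ BC]
4. C_y = -14/3  [BE ∥ CD ∩ ED ∥ BC]
   → C = (-11, -14/3)

C = (-11, -14/3)
E = (0, -25/3)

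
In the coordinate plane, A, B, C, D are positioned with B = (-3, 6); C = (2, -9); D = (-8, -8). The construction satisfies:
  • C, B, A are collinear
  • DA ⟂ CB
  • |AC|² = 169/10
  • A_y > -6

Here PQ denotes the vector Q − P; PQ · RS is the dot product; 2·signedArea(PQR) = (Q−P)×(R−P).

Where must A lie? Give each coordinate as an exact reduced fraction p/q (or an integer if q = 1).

1. A_x = 7/10  [C, B, A are collinear ∩ DA ⟂ CB]
2. A_y = -51/10  [C, B, A are collinear ∩ DA ⟂ CB]
   → A = (7/10, -51/10)

A = (7/10, -51/10)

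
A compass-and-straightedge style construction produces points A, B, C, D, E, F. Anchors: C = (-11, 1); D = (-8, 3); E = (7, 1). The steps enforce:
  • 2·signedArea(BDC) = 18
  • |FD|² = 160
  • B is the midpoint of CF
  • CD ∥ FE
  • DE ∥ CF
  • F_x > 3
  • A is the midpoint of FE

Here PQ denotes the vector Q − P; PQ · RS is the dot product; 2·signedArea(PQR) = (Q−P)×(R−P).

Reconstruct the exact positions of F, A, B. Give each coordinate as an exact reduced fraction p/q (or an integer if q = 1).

A = (11/2, 0)
B = (-7/2, 0)
F = (4, -1)

1. F_x = 4  [CD ∥ FE ∩ DE ∥ CF]
2. F_y = -1  [CD ∥ FE ∩ DE ∥ CF]
   → F = (4, -1)
3. A_x = 11/2  [A is the midpoint of FE]
4. A_y = 0  [A is the midpoint of FE]
   → A = (11/2, 0)
5. B_x = -7/2  [B is the midpoint of CF]
6. B_y = 0  [B is the midpoint of CF]
   → B = (-7/2, 0)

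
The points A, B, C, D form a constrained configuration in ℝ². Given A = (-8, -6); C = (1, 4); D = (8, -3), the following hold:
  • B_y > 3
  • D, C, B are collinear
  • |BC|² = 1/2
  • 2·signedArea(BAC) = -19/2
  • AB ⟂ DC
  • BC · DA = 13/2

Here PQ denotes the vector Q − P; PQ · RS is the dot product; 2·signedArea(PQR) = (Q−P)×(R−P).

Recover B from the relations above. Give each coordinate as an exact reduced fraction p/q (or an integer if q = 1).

1. B_x = 3/2  [D, C, B are collinear ∩ AB ⟂ DC]
2. B_y = 7/2  [D, C, B are collinear ∩ AB ⟂ DC]
   → B = (3/2, 7/2)

B = (3/2, 7/2)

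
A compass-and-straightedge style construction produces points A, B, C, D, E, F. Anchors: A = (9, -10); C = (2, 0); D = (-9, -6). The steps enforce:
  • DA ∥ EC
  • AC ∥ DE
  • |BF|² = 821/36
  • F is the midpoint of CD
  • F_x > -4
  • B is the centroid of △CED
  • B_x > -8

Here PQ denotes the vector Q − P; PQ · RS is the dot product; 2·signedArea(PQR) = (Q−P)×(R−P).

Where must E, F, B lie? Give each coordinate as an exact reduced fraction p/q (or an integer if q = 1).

1. E_x = -16  [DA ∥ EC ∩ AC ∥ DE]
2. E_y = 4  [DA ∥ EC ∩ AC ∥ DE]
   → E = (-16, 4)
3. F_x = -7/2  [F is the midpoint of CD]
4. F_y = -3  [F is the midpoint of CD]
   → F = (-7/2, -3)
5. B_x = -23/3  [B is the centroid of △CED]
6. B_y = -2/3  [B is the centroid of △CED]
   → B = (-23/3, -2/3)

B = (-23/3, -2/3)
E = (-16, 4)
F = (-7/2, -3)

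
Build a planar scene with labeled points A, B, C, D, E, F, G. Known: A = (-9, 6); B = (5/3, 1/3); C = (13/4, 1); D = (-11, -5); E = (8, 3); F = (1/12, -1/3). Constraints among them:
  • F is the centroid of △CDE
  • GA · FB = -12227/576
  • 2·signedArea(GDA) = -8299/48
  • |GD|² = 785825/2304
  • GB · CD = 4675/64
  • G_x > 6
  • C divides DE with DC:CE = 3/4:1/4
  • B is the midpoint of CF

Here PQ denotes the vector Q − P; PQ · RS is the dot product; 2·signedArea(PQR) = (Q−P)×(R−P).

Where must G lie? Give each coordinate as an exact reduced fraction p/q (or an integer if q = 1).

1. G_x = 289/48  [2·signedArea(GDA) = -8299/48 ∩ GB · CD = 4675/64]
2. G_y = 13/6  [2·signedArea(GDA) = -8299/48 ∩ GB · CD = 4675/64]
   → G = (289/48, 13/6)

G = (289/48, 13/6)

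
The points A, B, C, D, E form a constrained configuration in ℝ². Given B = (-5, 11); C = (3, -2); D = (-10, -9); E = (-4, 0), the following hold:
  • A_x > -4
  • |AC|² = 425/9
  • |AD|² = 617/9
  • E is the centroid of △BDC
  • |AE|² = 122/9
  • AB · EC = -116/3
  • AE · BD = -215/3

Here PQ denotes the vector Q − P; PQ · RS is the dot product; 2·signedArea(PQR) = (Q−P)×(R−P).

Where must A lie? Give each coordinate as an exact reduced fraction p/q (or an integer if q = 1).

1. A_x = -11/3  [AB · EC = -116/3 ∩ AE · BD = -215/3]
2. A_y = -11/3  [AB · EC = -116/3 ∩ AE · BD = -215/3]
   → A = (-11/3, -11/3)

A = (-11/3, -11/3)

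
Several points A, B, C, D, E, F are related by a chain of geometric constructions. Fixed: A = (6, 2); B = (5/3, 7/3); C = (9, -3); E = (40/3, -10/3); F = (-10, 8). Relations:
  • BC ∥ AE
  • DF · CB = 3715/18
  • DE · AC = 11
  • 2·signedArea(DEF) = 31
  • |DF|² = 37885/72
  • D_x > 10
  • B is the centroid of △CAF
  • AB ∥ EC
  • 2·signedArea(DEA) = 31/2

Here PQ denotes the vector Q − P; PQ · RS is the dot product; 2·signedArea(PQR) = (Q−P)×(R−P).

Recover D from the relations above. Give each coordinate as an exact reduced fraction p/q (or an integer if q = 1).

1. D_x = 121/12  [2·signedArea(DEF) = 31 ∩ 2·signedArea(DEA) = 31/2]
2. D_y = -37/12  [2·signedArea(DEF) = 31 ∩ 2·signedArea(DEA) = 31/2]
   → D = (121/12, -37/12)

D = (121/12, -37/12)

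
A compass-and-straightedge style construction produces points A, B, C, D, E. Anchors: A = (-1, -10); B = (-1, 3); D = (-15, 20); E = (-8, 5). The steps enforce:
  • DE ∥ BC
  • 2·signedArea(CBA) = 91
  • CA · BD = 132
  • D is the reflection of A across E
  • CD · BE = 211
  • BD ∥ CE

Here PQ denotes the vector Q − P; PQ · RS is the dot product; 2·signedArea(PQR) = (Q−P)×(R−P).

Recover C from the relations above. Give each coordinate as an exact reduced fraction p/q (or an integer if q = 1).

C = (6, -12)

1. C_x = 6  [BD ∥ CE ∩ DE ∥ BC]
2. C_y = -12  [BD ∥ CE ∩ DE ∥ BC]
   → C = (6, -12)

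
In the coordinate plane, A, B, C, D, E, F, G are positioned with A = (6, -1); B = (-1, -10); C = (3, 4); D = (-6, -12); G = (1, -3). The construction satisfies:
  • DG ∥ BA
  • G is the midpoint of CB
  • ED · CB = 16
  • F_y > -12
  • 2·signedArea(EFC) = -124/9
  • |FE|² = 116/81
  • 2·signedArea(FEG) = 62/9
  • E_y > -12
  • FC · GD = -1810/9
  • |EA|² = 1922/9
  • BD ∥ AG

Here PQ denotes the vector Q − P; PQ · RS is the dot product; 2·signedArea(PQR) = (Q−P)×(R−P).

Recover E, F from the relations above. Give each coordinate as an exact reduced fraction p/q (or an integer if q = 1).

E = (-13/3, -34/3)
F = (-49/9, -106/9)

1. E_x = -13/3  [line 4·x + 14·y + 176 = 0 ∩ |EA|² = 1922/9]
2. E_y = -34/3  [line 4·x + 14·y + 176 = 0 ∩ |EA|² = 1922/9]
   → E = (-13/3, -34/3)
3. F_x = -49/9  [FC · GD = -1810/9 ∩ 2·signedArea(FEG) = 62/9]
4. F_y = -106/9  [FC · GD = -1810/9 ∩ 2·signedArea(FEG) = 62/9]
   → F = (-49/9, -106/9)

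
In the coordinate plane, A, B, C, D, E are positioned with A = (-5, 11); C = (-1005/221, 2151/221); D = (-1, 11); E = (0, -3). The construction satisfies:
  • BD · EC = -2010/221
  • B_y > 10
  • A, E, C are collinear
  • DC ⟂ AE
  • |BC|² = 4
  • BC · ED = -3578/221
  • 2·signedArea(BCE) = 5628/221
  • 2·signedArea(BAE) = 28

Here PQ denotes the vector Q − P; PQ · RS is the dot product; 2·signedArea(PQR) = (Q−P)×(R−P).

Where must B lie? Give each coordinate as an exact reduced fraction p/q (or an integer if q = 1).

1. B_x = -3  [2·signedArea(BAE) = 28 ∩ BD · EC = -2010/221]
2. B_y = 11  [2·signedArea(BAE) = 28 ∩ BD · EC = -2010/221]
   → B = (-3, 11)

B = (-3, 11)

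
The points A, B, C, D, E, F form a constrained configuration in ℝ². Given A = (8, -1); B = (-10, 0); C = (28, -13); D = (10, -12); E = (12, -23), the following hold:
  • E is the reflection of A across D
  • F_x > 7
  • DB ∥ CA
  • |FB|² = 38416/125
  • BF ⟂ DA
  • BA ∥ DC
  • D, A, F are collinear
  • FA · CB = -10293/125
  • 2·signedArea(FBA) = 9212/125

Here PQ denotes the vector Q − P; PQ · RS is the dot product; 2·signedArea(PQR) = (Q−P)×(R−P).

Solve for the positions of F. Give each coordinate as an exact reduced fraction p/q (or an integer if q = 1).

F = (906/125, 392/125)

1. F_x = 906/125  [D, A, F are collinear ∩ BF ⟂ DA]
2. F_y = 392/125  [D, A, F are collinear ∩ BF ⟂ DA]
   → F = (906/125, 392/125)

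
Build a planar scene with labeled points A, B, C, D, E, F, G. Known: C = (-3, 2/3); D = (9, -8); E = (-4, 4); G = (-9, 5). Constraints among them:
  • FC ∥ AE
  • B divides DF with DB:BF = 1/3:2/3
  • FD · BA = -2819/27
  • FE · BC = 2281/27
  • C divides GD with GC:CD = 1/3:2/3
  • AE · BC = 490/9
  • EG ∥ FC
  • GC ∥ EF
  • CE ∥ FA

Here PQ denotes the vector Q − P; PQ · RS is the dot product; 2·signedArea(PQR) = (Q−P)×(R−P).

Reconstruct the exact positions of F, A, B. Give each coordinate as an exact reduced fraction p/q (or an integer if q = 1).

A = (1, 3)
B = (20/3, -49/9)
F = (2, -1/3)

1. F_x = 2  [EG ∥ FC ∩ GC ∥ EF]
2. F_y = -1/3  [EG ∥ FC ∩ GC ∥ EF]
   → F = (2, -1/3)
3. A_x = 1  [FC ∥ AE ∩ CE ∥ FA]
4. A_y = 3  [FC ∥ AE ∩ CE ∥ FA]
   → A = (1, 3)
5. B_x = 20/3  [B divides DF with DB:BF = 1/3:2/3]
6. B_y = -49/9  [B divides DF with DB:BF = 1/3:2/3]
   → B = (20/3, -49/9)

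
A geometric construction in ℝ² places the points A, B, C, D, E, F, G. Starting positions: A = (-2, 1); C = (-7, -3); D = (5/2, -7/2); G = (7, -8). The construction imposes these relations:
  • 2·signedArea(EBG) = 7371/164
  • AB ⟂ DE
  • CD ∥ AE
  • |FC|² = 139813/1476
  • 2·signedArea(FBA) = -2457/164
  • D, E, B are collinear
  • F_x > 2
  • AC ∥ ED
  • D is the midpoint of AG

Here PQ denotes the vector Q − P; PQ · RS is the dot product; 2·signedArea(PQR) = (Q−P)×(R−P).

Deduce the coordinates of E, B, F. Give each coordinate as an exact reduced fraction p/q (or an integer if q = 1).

1. E_x = 15/2  [AC ∥ ED ∩ CD ∥ AE]
2. E_y = 1/2  [AC ∥ ED ∩ CD ∥ AE]
   → E = (15/2, 1/2)
3. B_x = 80/41  [D, E, B are collinear ∩ AB ⟂ DE]
4. B_y = -323/82  [D, E, B are collinear ∩ AB ⟂ DE]
   → B = (80/41, -323/82)
5. F_x = 611/246  [line -405/82·x + -162/41·y + 1485/164 = 0 ∩ |FC|² = 139813/1476]
6. F_y = -100/123  [line -405/82·x + -162/41·y + 1485/164 = 0 ∩ |FC|² = 139813/1476]
   → F = (611/246, -100/123)

B = (80/41, -323/82)
E = (15/2, 1/2)
F = (611/246, -100/123)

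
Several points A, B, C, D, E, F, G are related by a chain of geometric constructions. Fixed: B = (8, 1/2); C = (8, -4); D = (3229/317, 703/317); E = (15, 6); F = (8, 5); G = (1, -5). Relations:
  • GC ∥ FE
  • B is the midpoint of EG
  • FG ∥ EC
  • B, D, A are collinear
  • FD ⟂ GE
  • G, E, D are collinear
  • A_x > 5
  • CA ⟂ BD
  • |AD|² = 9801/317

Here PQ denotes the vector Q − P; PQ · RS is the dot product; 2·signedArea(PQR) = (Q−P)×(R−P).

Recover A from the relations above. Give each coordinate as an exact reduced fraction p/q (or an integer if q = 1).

1. A_x = 1843/317  [B, D, A are collinear ∩ CA ⟂ BD]
2. A_y = -386/317  [B, D, A are collinear ∩ CA ⟂ BD]
   → A = (1843/317, -386/317)

A = (1843/317, -386/317)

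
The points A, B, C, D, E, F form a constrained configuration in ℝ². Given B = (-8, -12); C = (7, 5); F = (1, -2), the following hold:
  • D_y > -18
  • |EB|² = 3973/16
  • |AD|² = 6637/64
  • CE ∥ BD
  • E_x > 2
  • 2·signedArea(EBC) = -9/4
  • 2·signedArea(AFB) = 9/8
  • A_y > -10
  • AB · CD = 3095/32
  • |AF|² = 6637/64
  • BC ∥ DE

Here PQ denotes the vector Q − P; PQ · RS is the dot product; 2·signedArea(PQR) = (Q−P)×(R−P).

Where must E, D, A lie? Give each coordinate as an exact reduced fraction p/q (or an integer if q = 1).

1. E_x = 5/2  [line -17·x + 15·y + 185/4 = 0 ∩ |EB|² = 3973/16]
2. E_y = -1/4  [line -17·x + 15·y + 185/4 = 0 ∩ |EB|² = 3973/16]
   → E = (5/2, -1/4)
3. D_x = -25/2  [BC ∥ DE ∩ CE ∥ BD]
4. D_y = -69/4  [BC ∥ DE ∩ CE ∥ BD]
   → D = (-25/2, -69/4)
5. A_x = -23/4  [2·signedArea(AFB) = 9/8 ∩ AB · CD = 3095/32]
6. A_y = -77/8  [2·signedArea(AFB) = 9/8 ∩ AB · CD = 3095/32]
   → A = (-23/4, -77/8)

A = (-23/4, -77/8)
D = (-25/2, -69/4)
E = (5/2, -1/4)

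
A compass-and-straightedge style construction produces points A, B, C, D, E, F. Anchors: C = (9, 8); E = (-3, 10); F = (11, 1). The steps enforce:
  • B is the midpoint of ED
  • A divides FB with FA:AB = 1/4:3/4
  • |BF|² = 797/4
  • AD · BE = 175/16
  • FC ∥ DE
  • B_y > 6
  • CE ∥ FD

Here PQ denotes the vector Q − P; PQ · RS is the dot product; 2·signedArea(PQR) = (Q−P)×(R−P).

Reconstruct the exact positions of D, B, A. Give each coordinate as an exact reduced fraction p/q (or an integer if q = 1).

1. D_x = -1  [FC ∥ DE ∩ CE ∥ FD]
2. D_y = 3  [FC ∥ DE ∩ CE ∥ FD]
   → D = (-1, 3)
3. B_x = -2  [B is the midpoint of ED]
4. B_y = 13/2  [B is the midpoint of ED]
   → B = (-2, 13/2)
5. A_x = 31/4  [A divides FB with FA:AB = 1/4:3/4]
6. A_y = 19/8  [A divides FB with FA:AB = 1/4:3/4]
   → A = (31/4, 19/8)

A = (31/4, 19/8)
B = (-2, 13/2)
D = (-1, 3)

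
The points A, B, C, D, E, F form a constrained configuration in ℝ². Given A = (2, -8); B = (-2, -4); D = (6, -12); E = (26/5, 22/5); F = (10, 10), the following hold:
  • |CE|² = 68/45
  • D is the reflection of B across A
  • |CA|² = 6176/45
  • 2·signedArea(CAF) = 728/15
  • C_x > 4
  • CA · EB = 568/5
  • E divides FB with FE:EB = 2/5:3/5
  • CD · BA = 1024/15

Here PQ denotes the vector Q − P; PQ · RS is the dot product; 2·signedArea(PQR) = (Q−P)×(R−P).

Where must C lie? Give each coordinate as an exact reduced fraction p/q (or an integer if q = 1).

1. C_x = 22/5  [CD · BA = 1024/15 ∩ 2·signedArea(CAF) = 728/15]
2. C_y = 52/15  [CD · BA = 1024/15 ∩ 2·signedArea(CAF) = 728/15]
   → C = (22/5, 52/15)

C = (22/5, 52/15)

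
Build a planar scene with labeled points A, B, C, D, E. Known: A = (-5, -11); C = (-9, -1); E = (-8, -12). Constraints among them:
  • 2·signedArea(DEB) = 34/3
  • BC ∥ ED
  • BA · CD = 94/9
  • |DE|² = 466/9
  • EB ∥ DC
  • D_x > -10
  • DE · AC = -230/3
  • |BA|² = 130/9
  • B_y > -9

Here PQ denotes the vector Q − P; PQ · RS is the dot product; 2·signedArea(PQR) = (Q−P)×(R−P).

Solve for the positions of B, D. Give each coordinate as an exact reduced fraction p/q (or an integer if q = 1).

B = (-22/3, -8)
D = (-29/3, -5)

1. D_x = -29/3  [line 4·x + -10·y + -34/3 = 0 ∩ |DE|² = 466/9]
2. D_y = -5  [line 4·x + -10·y + -34/3 = 0 ∩ |DE|² = 466/9]
   → D = (-29/3, -5)
3. B_x = -22/3  [BA · CD = 94/9 ∩ EB ∥ DC]
4. B_y = -8  [BA · CD = 94/9 ∩ EB ∥ DC]
   → B = (-22/3, -8)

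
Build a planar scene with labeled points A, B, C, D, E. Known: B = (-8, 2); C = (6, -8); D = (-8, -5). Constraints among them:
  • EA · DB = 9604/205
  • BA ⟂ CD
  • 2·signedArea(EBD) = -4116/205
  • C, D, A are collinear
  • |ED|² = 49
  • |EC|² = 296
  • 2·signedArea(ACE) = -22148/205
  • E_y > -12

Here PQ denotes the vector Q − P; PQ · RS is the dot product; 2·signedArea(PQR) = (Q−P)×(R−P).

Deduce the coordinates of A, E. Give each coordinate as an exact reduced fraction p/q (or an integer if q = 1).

A = (-1934/205, -962/205)
E = (-2228/205, -2334/205)

1. A_x = -1934/205  [C, D, A are collinear ∩ BA ⟂ CD]
2. A_y = -962/205  [C, D, A are collinear ∩ BA ⟂ CD]
   → A = (-1934/205, -962/205)
3. E_x = -2228/205  [EA · DB = 9604/205 ∩ 2·signedArea(EBD) = -4116/205]
4. E_y = -2334/205  [EA · DB = 9604/205 ∩ 2·signedArea(EBD) = -4116/205]
   → E = (-2228/205, -2334/205)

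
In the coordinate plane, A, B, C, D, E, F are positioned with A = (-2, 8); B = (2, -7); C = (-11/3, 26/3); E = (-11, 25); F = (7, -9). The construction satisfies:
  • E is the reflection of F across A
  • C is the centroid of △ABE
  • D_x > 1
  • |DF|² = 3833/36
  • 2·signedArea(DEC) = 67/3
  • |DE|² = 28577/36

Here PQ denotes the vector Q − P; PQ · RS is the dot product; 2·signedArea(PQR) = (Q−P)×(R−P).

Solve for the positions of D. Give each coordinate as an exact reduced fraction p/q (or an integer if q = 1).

1. D_x = 5/3  [line 49/3·x + 22/3·y + -26 = 0 ∩ |DE|² = 28577/36]
2. D_y = -1/6  [line 49/3·x + 22/3·y + -26 = 0 ∩ |DE|² = 28577/36]
   → D = (5/3, -1/6)

D = (5/3, -1/6)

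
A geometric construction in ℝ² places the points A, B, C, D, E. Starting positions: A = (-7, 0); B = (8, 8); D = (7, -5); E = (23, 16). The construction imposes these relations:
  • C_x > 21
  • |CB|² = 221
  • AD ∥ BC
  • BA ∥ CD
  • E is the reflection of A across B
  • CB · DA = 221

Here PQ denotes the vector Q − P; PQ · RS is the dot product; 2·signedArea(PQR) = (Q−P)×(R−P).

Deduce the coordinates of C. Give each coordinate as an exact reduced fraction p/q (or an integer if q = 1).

1. C_x = 22  [BA ∥ CD ∩ AD ∥ BC]
2. C_y = 3  [BA ∥ CD ∩ AD ∥ BC]
   → C = (22, 3)

C = (22, 3)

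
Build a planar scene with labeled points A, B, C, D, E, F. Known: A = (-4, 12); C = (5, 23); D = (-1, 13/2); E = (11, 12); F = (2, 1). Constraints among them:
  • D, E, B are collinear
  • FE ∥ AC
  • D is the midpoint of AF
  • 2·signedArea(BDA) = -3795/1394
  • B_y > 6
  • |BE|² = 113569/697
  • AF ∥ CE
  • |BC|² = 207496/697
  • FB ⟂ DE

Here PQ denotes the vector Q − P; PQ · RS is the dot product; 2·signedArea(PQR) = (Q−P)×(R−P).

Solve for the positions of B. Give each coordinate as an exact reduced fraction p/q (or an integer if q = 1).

1. B_x = -421/697  [D, E, B are collinear ∩ FB ⟂ DE]
2. B_y = 4657/697  [D, E, B are collinear ∩ FB ⟂ DE]
   → B = (-421/697, 4657/697)

B = (-421/697, 4657/697)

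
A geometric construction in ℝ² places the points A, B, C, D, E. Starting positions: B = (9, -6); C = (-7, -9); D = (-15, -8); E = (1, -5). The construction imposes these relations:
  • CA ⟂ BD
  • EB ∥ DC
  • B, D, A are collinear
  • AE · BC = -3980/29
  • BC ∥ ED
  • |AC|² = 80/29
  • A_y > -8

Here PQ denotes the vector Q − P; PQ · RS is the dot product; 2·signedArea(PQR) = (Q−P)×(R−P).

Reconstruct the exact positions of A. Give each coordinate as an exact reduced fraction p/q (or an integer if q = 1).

A = (-207/29, -213/29)

1. A_x = -207/29  [B, D, A are collinear ∩ CA ⟂ BD]
2. A_y = -213/29  [B, D, A are collinear ∩ CA ⟂ BD]
   → A = (-207/29, -213/29)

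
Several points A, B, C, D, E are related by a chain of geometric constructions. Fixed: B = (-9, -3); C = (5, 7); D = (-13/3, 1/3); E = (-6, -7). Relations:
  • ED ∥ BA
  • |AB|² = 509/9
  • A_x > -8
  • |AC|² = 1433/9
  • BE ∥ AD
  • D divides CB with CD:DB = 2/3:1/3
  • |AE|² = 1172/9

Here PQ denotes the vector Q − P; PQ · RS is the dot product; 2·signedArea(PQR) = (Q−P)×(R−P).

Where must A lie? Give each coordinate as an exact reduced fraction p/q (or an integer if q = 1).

A = (-22/3, 13/3)

1. A_x = -22/3  [BE ∥ AD ∩ ED ∥ BA]
2. A_y = 13/3  [BE ∥ AD ∩ ED ∥ BA]
   → A = (-22/3, 13/3)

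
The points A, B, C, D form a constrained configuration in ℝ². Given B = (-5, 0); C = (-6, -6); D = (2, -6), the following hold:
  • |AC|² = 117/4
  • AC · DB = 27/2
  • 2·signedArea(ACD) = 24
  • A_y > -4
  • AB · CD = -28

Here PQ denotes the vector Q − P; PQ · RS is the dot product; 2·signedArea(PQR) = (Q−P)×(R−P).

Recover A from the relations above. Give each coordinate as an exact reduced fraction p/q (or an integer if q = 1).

A = (-3/2, -3)

1. A_x = -3/2  [AB · CD = -28 ∩ 2·signedArea(ACD) = 24]
2. A_y = -3  [AB · CD = -28 ∩ 2·signedArea(ACD) = 24]
   → A = (-3/2, -3)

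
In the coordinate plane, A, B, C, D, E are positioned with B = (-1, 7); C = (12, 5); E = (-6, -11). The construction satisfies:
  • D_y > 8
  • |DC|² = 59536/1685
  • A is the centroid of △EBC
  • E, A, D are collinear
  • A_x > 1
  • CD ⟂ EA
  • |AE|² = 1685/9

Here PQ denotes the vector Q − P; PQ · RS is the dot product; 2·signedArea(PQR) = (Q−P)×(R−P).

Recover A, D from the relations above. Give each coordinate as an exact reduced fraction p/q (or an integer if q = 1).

1. A_x = 5/3  [A is the centroid of △EBC]
2. A_y = 1/3  [A is the centroid of △EBC]
   → A = (5/3, 1/3)
3. D_x = 11924/1685  [E, A, D are collinear ∩ CD ⟂ EA]
4. D_y = 14037/1685  [E, A, D are collinear ∩ CD ⟂ EA]
   → D = (11924/1685, 14037/1685)

A = (5/3, 1/3)
D = (11924/1685, 14037/1685)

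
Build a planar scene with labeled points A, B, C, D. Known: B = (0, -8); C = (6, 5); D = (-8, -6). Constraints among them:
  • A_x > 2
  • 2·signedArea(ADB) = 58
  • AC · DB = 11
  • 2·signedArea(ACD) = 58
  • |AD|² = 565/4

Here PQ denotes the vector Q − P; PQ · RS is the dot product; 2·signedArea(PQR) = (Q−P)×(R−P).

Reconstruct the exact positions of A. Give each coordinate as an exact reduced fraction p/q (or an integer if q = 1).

A = (3, -3/2)

1. A_x = 3  [2·signedArea(ACD) = 58 ∩ 2·signedArea(ADB) = 58]
2. A_y = -3/2  [2·signedArea(ACD) = 58 ∩ 2·signedArea(ADB) = 58]
   → A = (3, -3/2)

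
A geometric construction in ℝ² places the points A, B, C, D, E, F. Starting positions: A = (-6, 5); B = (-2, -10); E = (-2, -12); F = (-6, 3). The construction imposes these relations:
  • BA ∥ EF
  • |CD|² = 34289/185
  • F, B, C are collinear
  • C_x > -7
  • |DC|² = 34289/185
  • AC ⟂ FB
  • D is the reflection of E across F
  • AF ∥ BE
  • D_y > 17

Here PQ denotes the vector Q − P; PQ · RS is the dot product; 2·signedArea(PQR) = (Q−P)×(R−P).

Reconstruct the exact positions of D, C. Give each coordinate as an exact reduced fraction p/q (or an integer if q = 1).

1. D_x = -10  [D is the reflection of E across F]
2. D_y = 18  [D is the reflection of E across F]
   → D = (-10, 18)
3. C_x = -1214/185  [F, B, C are collinear ∩ AC ⟂ FB]
4. C_y = 893/185  [F, B, C are collinear ∩ AC ⟂ FB]
   → C = (-1214/185, 893/185)

C = (-1214/185, 893/185)
D = (-10, 18)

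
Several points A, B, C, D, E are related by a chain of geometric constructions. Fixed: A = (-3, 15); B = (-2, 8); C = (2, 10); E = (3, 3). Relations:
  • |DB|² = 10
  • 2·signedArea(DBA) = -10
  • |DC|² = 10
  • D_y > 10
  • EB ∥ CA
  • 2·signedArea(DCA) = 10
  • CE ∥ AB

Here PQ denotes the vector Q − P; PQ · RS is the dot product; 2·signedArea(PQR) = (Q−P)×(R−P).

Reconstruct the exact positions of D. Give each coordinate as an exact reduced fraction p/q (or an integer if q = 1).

D = (-1, 11)

1. D_x = -1  [2·signedArea(DCA) = 10 ∩ 2·signedArea(DBA) = -10]
2. D_y = 11  [2·signedArea(DCA) = 10 ∩ 2·signedArea(DBA) = -10]
   → D = (-1, 11)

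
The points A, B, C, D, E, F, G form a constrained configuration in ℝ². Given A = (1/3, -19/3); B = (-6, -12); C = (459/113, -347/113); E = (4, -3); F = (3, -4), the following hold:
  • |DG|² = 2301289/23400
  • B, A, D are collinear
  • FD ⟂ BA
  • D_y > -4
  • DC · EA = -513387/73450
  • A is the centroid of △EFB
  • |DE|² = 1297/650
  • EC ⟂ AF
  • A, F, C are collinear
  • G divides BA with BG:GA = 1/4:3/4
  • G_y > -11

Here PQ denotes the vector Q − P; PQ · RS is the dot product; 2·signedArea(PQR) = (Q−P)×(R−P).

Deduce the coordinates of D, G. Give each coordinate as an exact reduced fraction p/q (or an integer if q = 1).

1. D_x = 1933/650  [B, A, D are collinear ∩ FD ⟂ BA]
2. D_y = -2581/650  [B, A, D are collinear ∩ FD ⟂ BA]
   → D = (1933/650, -2581/650)
3. G_x = -53/12  [G divides BA with BG:GA = 1/4:3/4]
4. G_y = -127/12  [G divides BA with BG:GA = 1/4:3/4]
   → G = (-53/12, -127/12)

D = (1933/650, -2581/650)
G = (-53/12, -127/12)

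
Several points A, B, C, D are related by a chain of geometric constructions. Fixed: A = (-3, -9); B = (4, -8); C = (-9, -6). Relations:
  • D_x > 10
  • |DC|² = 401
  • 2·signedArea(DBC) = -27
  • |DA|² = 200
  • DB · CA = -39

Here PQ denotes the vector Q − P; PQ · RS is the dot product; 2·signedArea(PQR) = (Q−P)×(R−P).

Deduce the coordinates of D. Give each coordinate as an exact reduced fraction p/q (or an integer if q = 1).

1. D_x = 11  [DB · CA = -39 ∩ 2·signedArea(DBC) = -27]
2. D_y = -7  [DB · CA = -39 ∩ 2·signedArea(DBC) = -27]
   → D = (11, -7)

D = (11, -7)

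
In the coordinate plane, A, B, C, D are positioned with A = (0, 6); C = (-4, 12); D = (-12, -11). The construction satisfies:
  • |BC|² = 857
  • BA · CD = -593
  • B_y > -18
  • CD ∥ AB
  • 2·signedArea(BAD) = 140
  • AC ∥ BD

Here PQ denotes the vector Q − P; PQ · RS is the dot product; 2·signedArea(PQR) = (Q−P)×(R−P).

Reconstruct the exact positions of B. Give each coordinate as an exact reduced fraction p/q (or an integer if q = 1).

1. B_x = -8  [AC ∥ BD ∩ CD ∥ AB]
2. B_y = -17  [AC ∥ BD ∩ CD ∥ AB]
   → B = (-8, -17)

B = (-8, -17)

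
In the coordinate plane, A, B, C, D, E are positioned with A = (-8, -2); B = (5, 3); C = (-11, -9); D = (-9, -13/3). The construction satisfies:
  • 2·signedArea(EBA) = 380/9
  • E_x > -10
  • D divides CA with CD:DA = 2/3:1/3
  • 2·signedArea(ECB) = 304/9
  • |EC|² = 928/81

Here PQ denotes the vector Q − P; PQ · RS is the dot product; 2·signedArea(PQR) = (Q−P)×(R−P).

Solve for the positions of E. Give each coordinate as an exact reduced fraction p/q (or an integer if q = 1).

E = (-29/3, -53/9)

1. E_x = -29/3  [2·signedArea(ECB) = 304/9 ∩ 2·signedArea(EBA) = 380/9]
2. E_y = -53/9  [2·signedArea(ECB) = 304/9 ∩ 2·signedArea(EBA) = 380/9]
   → E = (-29/3, -53/9)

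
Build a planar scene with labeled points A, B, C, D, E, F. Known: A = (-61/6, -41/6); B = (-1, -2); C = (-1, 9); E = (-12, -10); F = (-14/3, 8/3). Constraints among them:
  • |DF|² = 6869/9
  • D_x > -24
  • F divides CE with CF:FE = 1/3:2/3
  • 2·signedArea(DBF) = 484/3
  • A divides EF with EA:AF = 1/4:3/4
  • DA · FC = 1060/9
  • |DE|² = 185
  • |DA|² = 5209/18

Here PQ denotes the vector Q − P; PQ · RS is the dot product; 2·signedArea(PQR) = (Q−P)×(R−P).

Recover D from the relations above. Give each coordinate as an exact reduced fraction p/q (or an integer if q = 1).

1. D_x = -23  [DA · FC = 1060/9 ∩ 2·signedArea(DBF) = 484/3]
2. D_y = -18  [DA · FC = 1060/9 ∩ 2·signedArea(DBF) = 484/3]
   → D = (-23, -18)

D = (-23, -18)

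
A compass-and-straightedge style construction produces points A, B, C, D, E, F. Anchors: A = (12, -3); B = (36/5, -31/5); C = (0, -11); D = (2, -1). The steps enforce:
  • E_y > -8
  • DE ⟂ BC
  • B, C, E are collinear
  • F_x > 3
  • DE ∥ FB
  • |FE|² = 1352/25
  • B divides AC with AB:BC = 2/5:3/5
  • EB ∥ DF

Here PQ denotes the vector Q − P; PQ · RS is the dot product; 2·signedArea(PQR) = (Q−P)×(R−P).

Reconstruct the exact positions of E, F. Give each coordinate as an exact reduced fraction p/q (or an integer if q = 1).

1. E_x = 6  [B, C, E are collinear ∩ DE ⟂ BC]
2. E_y = -7  [B, C, E are collinear ∩ DE ⟂ BC]
   → E = (6, -7)
3. F_x = 16/5  [DE ∥ FB ∩ EB ∥ DF]
4. F_y = -1/5  [DE ∥ FB ∩ EB ∥ DF]
   → F = (16/5, -1/5)

E = (6, -7)
F = (16/5, -1/5)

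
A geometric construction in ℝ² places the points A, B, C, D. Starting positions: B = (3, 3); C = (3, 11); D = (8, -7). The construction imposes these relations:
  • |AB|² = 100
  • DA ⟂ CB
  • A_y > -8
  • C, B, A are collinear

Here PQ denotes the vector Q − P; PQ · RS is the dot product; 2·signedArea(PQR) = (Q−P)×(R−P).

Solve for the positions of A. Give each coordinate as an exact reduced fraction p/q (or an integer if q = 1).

1. A_x = 3  [C, B, A are collinear ∩ DA ⟂ CB]
2. A_y = -7  [C, B, A are collinear ∩ DA ⟂ CB]
   → A = (3, -7)

A = (3, -7)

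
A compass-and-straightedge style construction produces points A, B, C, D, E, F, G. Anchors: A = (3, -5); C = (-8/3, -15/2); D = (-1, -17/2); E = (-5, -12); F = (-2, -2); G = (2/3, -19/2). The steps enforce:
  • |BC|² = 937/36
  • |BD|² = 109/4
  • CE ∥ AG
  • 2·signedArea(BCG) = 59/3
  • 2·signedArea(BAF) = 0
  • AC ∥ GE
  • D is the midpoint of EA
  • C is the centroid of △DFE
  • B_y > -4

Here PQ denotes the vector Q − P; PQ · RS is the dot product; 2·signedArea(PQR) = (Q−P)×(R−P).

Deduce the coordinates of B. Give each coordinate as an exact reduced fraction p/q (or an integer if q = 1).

1. B_x = 1/2  [line -3·x + -5·y + -16 = 0 ∩ |BD|² = 109/4]
2. B_y = -7/2  [line -3·x + -5·y + -16 = 0 ∩ |BD|² = 109/4]
   → B = (1/2, -7/2)

B = (1/2, -7/2)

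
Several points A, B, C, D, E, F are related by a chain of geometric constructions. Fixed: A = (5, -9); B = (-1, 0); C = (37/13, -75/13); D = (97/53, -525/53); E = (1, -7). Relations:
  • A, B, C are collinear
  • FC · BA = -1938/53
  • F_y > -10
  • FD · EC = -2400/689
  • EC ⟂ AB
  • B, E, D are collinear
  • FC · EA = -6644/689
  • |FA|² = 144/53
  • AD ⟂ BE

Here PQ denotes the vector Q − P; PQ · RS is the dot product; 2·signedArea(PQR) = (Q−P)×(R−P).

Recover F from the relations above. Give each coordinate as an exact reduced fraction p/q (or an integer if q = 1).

1. F_x = 181/53  [FD · EC = -2400/689 ∩ FC · BA = -1938/53]
2. F_y = -501/53  [FD · EC = -2400/689 ∩ FC · BA = -1938/53]
   → F = (181/53, -501/53)

F = (181/53, -501/53)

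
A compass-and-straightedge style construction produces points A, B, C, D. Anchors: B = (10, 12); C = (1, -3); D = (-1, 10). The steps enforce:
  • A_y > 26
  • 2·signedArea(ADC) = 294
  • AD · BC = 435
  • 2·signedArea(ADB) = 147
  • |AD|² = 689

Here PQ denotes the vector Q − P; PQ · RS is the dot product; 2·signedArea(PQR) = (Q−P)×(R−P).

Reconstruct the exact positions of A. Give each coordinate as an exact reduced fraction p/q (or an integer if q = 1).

1. A_x = 19  [2·signedArea(ADC) = 294 ∩ AD · BC = 435]
2. A_y = 27  [2·signedArea(ADC) = 294 ∩ AD · BC = 435]
   → A = (19, 27)

A = (19, 27)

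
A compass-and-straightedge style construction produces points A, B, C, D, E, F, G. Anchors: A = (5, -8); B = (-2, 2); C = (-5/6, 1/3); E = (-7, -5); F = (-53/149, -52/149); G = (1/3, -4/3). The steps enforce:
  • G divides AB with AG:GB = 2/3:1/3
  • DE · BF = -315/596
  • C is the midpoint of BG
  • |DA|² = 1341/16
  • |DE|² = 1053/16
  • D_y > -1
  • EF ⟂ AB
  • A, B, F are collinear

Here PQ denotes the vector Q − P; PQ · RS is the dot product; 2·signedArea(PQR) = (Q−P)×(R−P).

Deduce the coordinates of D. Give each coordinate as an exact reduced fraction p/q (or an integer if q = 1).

D = (-1/4, -1/2)

1. D_x = -1/4  [line -245/149·x + 350/149·y + 455/596 = 0 ∩ |DE|² = 1053/16]
2. D_y = -1/2  [line -245/149·x + 350/149·y + 455/596 = 0 ∩ |DE|² = 1053/16]
   → D = (-1/4, -1/2)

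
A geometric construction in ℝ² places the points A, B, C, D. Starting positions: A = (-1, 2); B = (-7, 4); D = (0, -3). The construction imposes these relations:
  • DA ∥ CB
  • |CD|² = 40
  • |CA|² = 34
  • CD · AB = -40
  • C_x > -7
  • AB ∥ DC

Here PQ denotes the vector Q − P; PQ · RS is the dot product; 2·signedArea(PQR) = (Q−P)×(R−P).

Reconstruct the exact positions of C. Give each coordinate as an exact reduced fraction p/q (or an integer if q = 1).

C = (-6, -1)

1. C_x = -6  [DA ∥ CB ∩ AB ∥ DC]
2. C_y = -1  [DA ∥ CB ∩ AB ∥ DC]
   → C = (-6, -1)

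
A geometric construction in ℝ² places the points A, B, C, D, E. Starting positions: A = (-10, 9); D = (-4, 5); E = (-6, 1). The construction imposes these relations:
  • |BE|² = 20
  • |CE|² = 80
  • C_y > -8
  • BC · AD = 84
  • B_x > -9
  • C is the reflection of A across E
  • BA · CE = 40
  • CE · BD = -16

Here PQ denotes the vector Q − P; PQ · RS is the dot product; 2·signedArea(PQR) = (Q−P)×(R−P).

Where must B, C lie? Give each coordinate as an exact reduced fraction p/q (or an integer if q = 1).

B = (-8, 5)
C = (-2, -7)

1. C_x = -2  [C is the reflection of A across E]
2. C_y = -7  [C is the reflection of A across E]
   → C = (-2, -7)
3. B_x = -8  [BC · AD = 84 ∩ CE · BD = -16]
4. B_y = 5  [BC · AD = 84 ∩ CE · BD = -16]
   → B = (-8, 5)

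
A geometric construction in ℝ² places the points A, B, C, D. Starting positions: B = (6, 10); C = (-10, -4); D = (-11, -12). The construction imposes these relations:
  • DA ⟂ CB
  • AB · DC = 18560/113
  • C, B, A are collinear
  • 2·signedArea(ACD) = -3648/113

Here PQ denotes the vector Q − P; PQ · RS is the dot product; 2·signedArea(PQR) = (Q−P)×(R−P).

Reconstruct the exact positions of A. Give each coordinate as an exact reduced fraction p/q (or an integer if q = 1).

A = (-1642/113, -900/113)

1. A_x = -1642/113  [C, B, A are collinear ∩ DA ⟂ CB]
2. A_y = -900/113  [C, B, A are collinear ∩ DA ⟂ CB]
   → A = (-1642/113, -900/113)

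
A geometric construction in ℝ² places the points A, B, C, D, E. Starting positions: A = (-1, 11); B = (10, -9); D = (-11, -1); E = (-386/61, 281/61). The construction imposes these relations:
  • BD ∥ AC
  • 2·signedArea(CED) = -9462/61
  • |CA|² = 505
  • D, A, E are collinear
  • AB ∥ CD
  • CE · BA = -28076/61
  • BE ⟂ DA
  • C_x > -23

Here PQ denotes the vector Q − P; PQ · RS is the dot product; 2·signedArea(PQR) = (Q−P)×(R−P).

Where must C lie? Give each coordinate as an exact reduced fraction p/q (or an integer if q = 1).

C = (-22, 19)

1. C_x = -22  [AB ∥ CD ∩ BD ∥ AC]
2. C_y = 19  [AB ∥ CD ∩ BD ∥ AC]
   → C = (-22, 19)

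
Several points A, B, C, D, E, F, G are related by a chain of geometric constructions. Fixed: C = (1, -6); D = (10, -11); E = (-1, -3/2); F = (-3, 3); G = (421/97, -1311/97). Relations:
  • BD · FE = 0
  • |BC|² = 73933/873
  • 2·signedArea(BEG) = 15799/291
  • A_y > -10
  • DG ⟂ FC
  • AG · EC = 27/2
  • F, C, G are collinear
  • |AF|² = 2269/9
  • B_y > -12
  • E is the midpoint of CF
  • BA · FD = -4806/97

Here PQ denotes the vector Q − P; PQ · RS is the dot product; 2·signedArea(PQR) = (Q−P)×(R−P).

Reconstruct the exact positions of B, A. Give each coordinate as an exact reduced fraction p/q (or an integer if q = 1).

1. B_x = 787/97  [BD · FE = 0 ∩ 2·signedArea(BEG) = 15799/291]
2. B_y = -3445/291  [BD · FE = 0 ∩ 2·signedArea(BEG) = 15799/291]
   → B = (787/97, -3445/291)
3. A_x = 7  [AG · EC = 27/2 ∩ BA · FD = -4806/97]
4. A_y = -28/3  [AG · EC = 27/2 ∩ BA · FD = -4806/97]
   → A = (7, -28/3)

A = (7, -28/3)
B = (787/97, -3445/291)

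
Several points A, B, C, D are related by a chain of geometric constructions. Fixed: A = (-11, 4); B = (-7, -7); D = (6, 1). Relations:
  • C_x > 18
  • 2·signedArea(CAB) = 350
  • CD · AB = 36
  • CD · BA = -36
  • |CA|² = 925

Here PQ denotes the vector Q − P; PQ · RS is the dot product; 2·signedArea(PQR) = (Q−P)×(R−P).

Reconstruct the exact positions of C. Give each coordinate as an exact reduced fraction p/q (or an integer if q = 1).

1. C_x = 19  [CD · BA = -36 ∩ 2·signedArea(CAB) = 350]
2. C_y = 9  [CD · BA = -36 ∩ 2·signedArea(CAB) = 350]
   → C = (19, 9)

C = (19, 9)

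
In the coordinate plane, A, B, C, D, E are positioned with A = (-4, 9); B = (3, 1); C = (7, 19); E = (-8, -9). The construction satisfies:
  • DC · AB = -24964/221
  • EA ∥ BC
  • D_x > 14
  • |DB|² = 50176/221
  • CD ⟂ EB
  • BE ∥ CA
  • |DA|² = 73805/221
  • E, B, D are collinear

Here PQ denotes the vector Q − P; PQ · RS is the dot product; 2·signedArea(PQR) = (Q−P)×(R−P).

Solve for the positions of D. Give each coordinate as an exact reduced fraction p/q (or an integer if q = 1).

D = (3127/221, 2461/221)

1. D_x = 3127/221  [E, B, D are collinear ∩ CD ⟂ EB]
2. D_y = 2461/221  [E, B, D are collinear ∩ CD ⟂ EB]
   → D = (3127/221, 2461/221)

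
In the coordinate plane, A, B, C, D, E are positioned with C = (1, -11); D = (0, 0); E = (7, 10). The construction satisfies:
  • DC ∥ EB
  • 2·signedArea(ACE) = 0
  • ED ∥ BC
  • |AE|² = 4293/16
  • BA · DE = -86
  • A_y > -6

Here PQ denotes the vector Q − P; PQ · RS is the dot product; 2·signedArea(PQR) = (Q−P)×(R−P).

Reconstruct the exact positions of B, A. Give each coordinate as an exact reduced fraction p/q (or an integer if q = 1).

1. B_x = 8  [ED ∥ BC ∩ DC ∥ EB]
2. B_y = -1  [ED ∥ BC ∩ DC ∥ EB]
   → B = (8, -1)
3. A_x = 5/2  [2·signedArea(ACE) = 0 ∩ BA · DE = -86]
4. A_y = -23/4  [2·signedArea(ACE) = 0 ∩ BA · DE = -86]
   → A = (5/2, -23/4)

A = (5/2, -23/4)
B = (8, -1)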